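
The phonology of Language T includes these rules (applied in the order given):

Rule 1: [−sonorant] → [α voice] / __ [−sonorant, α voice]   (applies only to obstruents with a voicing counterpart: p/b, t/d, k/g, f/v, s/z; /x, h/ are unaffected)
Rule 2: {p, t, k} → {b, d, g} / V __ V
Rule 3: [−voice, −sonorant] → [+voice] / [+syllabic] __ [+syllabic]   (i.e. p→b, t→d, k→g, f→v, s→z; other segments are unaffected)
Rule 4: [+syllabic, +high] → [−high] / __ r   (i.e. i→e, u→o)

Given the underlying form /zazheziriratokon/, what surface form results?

zashezereradogon

Rule 1 (regressive voicing assimilation): /z/ precedes the voiceless obstruent /h/, so it devoices to [s] by assimilation. /zazheziriratokon/ → zasheziriratokon.
Rule 2 (intervocalic voicing): /t/ is a voiceless stop between vowels /a/ and /o/, so it voices to [d]. /k/ is a voiceless stop between vowels /o/ and /o/, so it voices to [g]. /zasheziriratokon/ → zasheziriradogon.
Rule 3 (intervocalic voicing): no segment meets the environment; /zasheziriradogon/ is unchanged.
Rule 4 (pre-rhotic lowering): /i/ is a high vowel immediately before /r/, so it lowers to [e]. /i/ is a high vowel immediately before /r/, so it lowers to [e]. /zasheziriradogon/ → zashezereradogon.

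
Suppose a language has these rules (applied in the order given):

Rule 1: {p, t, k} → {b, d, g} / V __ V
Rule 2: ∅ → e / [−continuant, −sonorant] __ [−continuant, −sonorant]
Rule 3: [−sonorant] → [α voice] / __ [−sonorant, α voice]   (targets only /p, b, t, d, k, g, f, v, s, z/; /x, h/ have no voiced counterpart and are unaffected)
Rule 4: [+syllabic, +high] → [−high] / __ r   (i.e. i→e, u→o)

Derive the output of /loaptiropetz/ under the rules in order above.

Rule 1 (intervocalic voicing): /p/ is a voiceless stop between vowels /o/ and /e/, so it voices to [b]. /loaptiropetz/ → loaptirobetz.
Rule 2 (stop-cluster e-epenthesis): /p/ and /t/ form a stop–stop cluster, so [e] is inserted between them. /loaptirobetz/ → loapetirobetz.
Rule 3 (regressive voicing assimilation): /t/ precedes the voiced obstruent /z/, so it voices to [d] by assimilation. /loapetirobetz/ → loapetirobedz.
Rule 4 (pre-rhotic lowering): /i/ is a high vowel immediately before /r/, so it lowers to [e]. /loapetirobedz/ → loapeterobedz.

loapeterobedz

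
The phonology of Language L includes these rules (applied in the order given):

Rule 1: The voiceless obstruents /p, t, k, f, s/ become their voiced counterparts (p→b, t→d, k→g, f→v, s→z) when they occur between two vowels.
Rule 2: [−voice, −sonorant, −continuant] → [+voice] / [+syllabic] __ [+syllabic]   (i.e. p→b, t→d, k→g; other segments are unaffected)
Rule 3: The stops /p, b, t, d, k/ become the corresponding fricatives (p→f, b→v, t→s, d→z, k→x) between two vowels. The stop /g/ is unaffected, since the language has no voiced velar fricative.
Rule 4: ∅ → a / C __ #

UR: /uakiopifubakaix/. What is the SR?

Rule 1 (intervocalic voicing): /k/ is a voiceless obstruent between vowels /a/ and /i/, so it voices to [g]. /p/ is a voiceless obstruent between vowels /o/ and /i/, so it voices to [b]. /f/ is a voiceless obstruent between vowels /i/ and /u/, so it voices to [v]. /k/ is a voiceless obstruent between vowels /a/ and /a/, so it voices to [g]. /uakiopifubakaix/ → uagiobivubagaix.
Rule 2 (intervocalic voicing): no segment meets the environment; /uagiobivubagaix/ is unchanged.
Rule 3 (intervocalic spirantization): /b/ is a stop between vowels /o/ and /i/, so it spirantizes to the fricative [v]. /b/ is a stop between vowels /u/ and /a/, so it spirantizes to the fricative [v]. /uagiobivubagaix/ → uagiovivuvagaix.
Rule 4 (final a-epenthesis): the form ends in the consonant /x/, so [a] is inserted word-finally. /uagiovivuvagaix/ → uagiovivuvagaixa.

uagiovivuvagaixa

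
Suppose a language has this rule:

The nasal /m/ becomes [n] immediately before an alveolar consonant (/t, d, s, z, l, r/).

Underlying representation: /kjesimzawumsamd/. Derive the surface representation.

/m/ precedes the alveolar consonant /z/, so it assimilates in place to [n].
/m/ precedes the alveolar consonant /s/, so it assimilates in place to [n].
/m/ precedes the alveolar consonant /d/, so it assimilates in place to [n].
Surface form: [kjesinzawunsand].

kjesinzawunsand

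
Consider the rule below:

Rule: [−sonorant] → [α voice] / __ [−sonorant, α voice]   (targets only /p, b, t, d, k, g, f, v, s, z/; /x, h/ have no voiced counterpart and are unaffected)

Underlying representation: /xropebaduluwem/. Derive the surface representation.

No segment of /xropebaduluwem/ meets the structural description of the rule, so the form surfaces unchanged.

xropebaduluwem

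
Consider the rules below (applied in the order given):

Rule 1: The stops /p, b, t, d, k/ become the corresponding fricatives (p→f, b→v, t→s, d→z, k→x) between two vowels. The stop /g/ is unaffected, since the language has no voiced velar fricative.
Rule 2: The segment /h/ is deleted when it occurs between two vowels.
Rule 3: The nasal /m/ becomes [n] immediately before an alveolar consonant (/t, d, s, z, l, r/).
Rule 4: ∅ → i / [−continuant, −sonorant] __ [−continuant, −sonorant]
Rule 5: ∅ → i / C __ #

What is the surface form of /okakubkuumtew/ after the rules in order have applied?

oxaxubikuuntewi

Rule 1 (intervocalic spirantization): /k/ is a stop between vowels /o/ and /a/, so it spirantizes to the fricative [x]. /k/ is a stop between vowels /a/ and /u/, so it spirantizes to the fricative [x]. /okakubkuumtew/ → oxaxubkuumtew.
Rule 2 (intervocalic h-deletion): no segment meets the environment; /oxaxubkuumtew/ is unchanged.
Rule 3 (nasal place assimilation): /m/ precedes the alveolar consonant /t/, so it assimilates in place to [n]. /oxaxubkuumtew/ → oxaxubkuuntew.
Rule 4 (stop-cluster i-epenthesis): /b/ and /k/ form a stop–stop cluster, so [i] is inserted between them. /oxaxubkuuntew/ → oxaxubikuuntew.
Rule 5 (final i-epenthesis): the form ends in the consonant /w/, so [i] is inserted word-finally. /oxaxubikuuntew/ → oxaxubikuuntewi.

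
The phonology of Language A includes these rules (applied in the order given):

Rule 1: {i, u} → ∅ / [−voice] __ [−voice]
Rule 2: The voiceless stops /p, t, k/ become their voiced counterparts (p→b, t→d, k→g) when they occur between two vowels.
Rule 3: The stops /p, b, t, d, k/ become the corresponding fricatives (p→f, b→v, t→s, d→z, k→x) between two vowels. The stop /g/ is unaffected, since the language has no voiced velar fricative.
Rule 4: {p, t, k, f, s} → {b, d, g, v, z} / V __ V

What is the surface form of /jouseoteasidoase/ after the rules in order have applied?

Rule 1 (high vowel syncope): no segment meets the environment; /jouseoteasidoase/ is unchanged.
Rule 2 (intervocalic voicing): /t/ is a voiceless stop between vowels /o/ and /e/, so it voices to [d]. /jouseoteasidoase/ → jouseodeasidoase.
Rule 3 (intervocalic spirantization): /d/ is a stop between vowels /o/ and /e/, so it spirantizes to the fricative [z]. /d/ is a stop between vowels /i/ and /o/, so it spirantizes to the fricative [z]. /jouseodeasidoase/ → jouseozeasizoase.
Rule 4 (intervocalic voicing): /s/ is a voiceless obstruent between vowels /u/ and /e/, so it voices to [z]. /s/ is a voiceless obstruent between vowels /a/ and /i/, so it voices to [z]. /s/ is a voiceless obstruent between vowels /a/ and /e/, so it voices to [z]. /jouseozeasizoase/ → jouzeozeazizoaze.

jouzeozeazizoaze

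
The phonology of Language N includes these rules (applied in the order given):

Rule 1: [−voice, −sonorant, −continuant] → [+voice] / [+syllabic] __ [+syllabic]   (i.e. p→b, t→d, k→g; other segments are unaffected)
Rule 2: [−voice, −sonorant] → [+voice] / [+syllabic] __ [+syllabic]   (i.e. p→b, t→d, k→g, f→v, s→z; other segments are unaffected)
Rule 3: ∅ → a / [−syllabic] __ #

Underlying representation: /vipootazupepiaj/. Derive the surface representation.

viboodazubebiaja

Rule 1 (intervocalic voicing): /p/ is a voiceless stop between vowels /i/ and /o/, so it voices to [b]. /t/ is a voiceless stop between vowels /o/ and /a/, so it voices to [d]. /p/ is a voiceless stop between vowels /u/ and /e/, so it voices to [b]. /p/ is a voiceless stop between vowels /e/ and /i/, so it voices to [b]. /vipootazupepiaj/ → viboodazubebiaj.
Rule 2 (intervocalic voicing): no segment meets the environment; /viboodazubebiaj/ is unchanged.
Rule 3 (final a-epenthesis): the form ends in the consonant /j/, so [a] is inserted word-finally. /viboodazubebiaj/ → viboodazubebiaja.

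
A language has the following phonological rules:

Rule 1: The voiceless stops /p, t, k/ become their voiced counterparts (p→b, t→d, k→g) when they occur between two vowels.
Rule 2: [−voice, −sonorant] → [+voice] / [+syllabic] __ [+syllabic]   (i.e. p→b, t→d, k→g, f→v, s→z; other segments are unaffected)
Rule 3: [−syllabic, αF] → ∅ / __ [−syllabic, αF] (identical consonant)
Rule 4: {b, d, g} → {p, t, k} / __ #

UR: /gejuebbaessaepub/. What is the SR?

Rule 1 (intervocalic voicing): /p/ is a voiceless stop between vowels /e/ and /u/, so it voices to [b]. /gejuebbaessaepub/ → gejuebbaessaebub.
Rule 2 (intervocalic voicing): no segment meets the environment; /gejuebbaessaebub/ is unchanged.
Rule 3 (degemination): /bb/ is a geminate; the first /b/ deletes. /ss/ is a geminate; the first /s/ deletes. /gejuebbaessaebub/ → gejuebaesaebub.
Rule 4 (final devoicing): /b/ is a voiced stop in word-final position, so it devoices to [p]. /gejuebaesaebub/ → gejuebaesaebup.

gejuebaesaebup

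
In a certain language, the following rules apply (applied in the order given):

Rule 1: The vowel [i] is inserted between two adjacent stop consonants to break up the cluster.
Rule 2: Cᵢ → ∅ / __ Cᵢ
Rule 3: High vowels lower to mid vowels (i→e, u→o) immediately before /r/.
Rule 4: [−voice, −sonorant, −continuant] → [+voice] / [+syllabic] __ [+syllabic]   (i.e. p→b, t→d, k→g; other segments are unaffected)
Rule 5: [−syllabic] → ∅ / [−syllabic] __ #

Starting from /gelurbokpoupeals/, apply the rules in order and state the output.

Rule 1 (stop-cluster i-epenthesis): /k/ and /p/ form a stop–stop cluster, so [i] is inserted between them. /gelurbokpoupeals/ → gelurbokipoupeals.
Rule 2 (degemination): no segment meets the environment; /gelurbokipoupeals/ is unchanged.
Rule 3 (pre-rhotic lowering): /u/ is a high vowel immediately before /r/, so it lowers to [o]. /gelurbokipoupeals/ → gelorbokipoupeals.
Rule 4 (intervocalic voicing): /k/ is a voiceless stop between vowels /o/ and /i/, so it voices to [g]. /p/ is a voiceless stop between vowels /i/ and /o/, so it voices to [b]. /p/ is a voiceless stop between vowels /u/ and /e/, so it voices to [b]. /gelorbokipoupeals/ → gelorbogiboubeals.
Rule 5 (final cluster simplification): /s/ is the second consonant of a word-final cluster /ls/, so it deletes. /gelorbogiboubeals/ → gelorbogiboubeal.

gelorbogiboubeal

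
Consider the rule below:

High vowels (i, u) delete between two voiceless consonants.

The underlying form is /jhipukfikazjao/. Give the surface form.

/i/ is a high vowel flanked by voiceless consonants /h/ and /p/, so it deletes.
/u/ is a high vowel flanked by voiceless consonants /p/ and /k/, so it deletes.
/i/ is a high vowel flanked by voiceless consonants /f/ and /k/, so it deletes.
Surface form: [jhpkfkazjao].

jhpkfkazjao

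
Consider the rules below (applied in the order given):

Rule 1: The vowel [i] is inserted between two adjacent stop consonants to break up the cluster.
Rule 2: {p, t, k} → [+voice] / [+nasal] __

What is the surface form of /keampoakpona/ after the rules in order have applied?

Rule 1 (stop-cluster i-epenthesis): /k/ and /p/ form a stop–stop cluster, so [i] is inserted between them. /keampoakpona/ → keampoakipona.
Rule 2 (post-nasal voicing): /p/ is a voiceless stop immediately after the nasal /m/, so it voices to [b]. /keampoakipona/ → keamboakipona.

keamboakipona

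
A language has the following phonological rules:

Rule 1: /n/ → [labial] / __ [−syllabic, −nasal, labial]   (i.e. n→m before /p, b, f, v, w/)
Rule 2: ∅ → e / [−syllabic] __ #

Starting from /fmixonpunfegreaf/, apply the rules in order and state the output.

Rule 1 (nasal place assimilation): /n/ precedes the labial consonant /p/, so it assimilates in place to [m]. /n/ precedes the labial consonant /f/, so it assimilates in place to [m]. /fmixonpunfegreaf/ → fmixompumfegreaf.
Rule 2 (final e-epenthesis): the form ends in the consonant /f/, so [e] is inserted word-finally. /fmixompumfegreaf/ → fmixompumfegreafe.

fmixompumfegreafe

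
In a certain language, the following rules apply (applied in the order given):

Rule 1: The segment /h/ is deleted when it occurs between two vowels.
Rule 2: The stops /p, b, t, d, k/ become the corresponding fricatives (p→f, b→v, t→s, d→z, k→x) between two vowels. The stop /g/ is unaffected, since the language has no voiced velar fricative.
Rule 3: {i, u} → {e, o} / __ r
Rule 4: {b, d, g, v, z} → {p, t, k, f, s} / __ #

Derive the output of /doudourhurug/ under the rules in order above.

Rule 1 (intervocalic h-deletion): no segment meets the environment; /doudourhurug/ is unchanged.
Rule 2 (intervocalic spirantization): /d/ is a stop between vowels /u/ and /o/, so it spirantizes to the fricative [z]. /doudourhurug/ → douzourhurug.
Rule 3 (pre-rhotic lowering): /u/ is a high vowel immediately before /r/, so it lowers to [o]. /u/ is a high vowel immediately before /r/, so it lowers to [o]. /douzourhurug/ → douzoorhorug.
Rule 4 (final devoicing): /g/ is a voiced obstruent in word-final position, so it devoices to [k]. /douzoorhorug/ → douzoorhoruk.

douzoorhoruk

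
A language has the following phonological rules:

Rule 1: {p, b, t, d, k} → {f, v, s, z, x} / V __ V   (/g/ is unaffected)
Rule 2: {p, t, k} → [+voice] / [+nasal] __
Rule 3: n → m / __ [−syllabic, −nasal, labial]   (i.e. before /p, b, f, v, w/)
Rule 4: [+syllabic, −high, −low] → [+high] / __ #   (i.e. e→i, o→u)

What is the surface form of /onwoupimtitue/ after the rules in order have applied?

Rule 1 (intervocalic spirantization): /p/ is a stop between vowels /u/ and /i/, so it spirantizes to the fricative [f]. /t/ is a stop between vowels /i/ and /u/, so it spirantizes to the fricative [s]. /onwoupimtitue/ → onwoufimtisue.
Rule 2 (post-nasal voicing): /t/ is a voiceless stop immediately after the nasal /m/, so it voices to [d]. /onwoufimtisue/ → onwoufimdisue.
Rule 3 (nasal place assimilation): /n/ precedes the labial consonant /w/, so it assimilates in place to [m]. /onwoufimdisue/ → omwoufimdisue.
Rule 4 (final vowel raising): /e/ is a mid vowel in word-final position, so it raises to [i]. /omwoufimdisue/ → omwoufimdisui.

omwoufimdisui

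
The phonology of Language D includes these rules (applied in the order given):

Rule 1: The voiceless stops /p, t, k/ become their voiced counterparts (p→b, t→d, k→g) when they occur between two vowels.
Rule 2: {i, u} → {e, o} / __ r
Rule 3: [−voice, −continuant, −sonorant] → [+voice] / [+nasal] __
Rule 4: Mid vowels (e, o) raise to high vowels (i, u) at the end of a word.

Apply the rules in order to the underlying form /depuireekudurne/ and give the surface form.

debuereegudorni

Rule 1 (intervocalic voicing): /p/ is a voiceless stop between vowels /e/ and /u/, so it voices to [b]. /k/ is a voiceless stop between vowels /e/ and /u/, so it voices to [g]. /depuireekudurne/ → debuireegudurne.
Rule 2 (pre-rhotic lowering): /i/ is a high vowel immediately before /r/, so it lowers to [e]. /u/ is a high vowel immediately before /r/, so it lowers to [o]. /debuireegudurne/ → debuereegudorne.
Rule 3 (post-nasal voicing): no segment meets the environment; /debuereegudorne/ is unchanged.
Rule 4 (final vowel raising): /e/ is a mid vowel in word-final position, so it raises to [i]. /debuereegudorne/ → debuereegudorni.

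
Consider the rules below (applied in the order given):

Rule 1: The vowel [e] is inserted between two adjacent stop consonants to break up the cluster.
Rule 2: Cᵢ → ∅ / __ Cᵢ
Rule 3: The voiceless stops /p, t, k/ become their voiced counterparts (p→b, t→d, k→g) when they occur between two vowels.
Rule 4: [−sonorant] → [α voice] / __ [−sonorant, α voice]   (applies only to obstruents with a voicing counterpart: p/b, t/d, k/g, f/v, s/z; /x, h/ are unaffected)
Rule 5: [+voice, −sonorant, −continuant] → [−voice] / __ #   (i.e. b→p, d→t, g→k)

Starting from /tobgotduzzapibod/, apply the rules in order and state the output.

tobegodeduzabibot

Rule 1 (stop-cluster e-epenthesis): /b/ and /g/ form a stop–stop cluster, so [e] is inserted between them. /t/ and /d/ form a stop–stop cluster, so [e] is inserted between them. /tobgotduzzapibod/ → tobegoteduzzapibod.
Rule 2 (degemination): /zz/ is a geminate; the first /z/ deletes. /tobegoteduzzapibod/ → tobegoteduzapibod.
Rule 3 (intervocalic voicing): /t/ is a voiceless stop between vowels /o/ and /e/, so it voices to [d]. /p/ is a voiceless stop between vowels /a/ and /i/, so it voices to [b]. /tobegoteduzapibod/ → tobegodeduzabibod.
Rule 4 (regressive voicing assimilation): no segment meets the environment; /tobegodeduzabibod/ is unchanged.
Rule 5 (final devoicing): /d/ is a voiced stop in word-final position, so it devoices to [t]. /tobegodeduzabibod/ → tobegodeduzabibot.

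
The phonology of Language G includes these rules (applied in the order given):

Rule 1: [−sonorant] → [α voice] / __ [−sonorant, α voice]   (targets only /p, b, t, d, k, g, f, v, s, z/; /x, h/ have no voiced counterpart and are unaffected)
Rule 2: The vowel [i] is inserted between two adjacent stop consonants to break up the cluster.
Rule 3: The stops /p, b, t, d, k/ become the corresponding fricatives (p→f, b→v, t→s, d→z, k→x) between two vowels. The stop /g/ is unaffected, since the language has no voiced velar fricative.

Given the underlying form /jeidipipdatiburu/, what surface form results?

Rule 1 (regressive voicing assimilation): /p/ precedes the voiced obstruent /d/, so it voices to [b] by assimilation. /jeidipipdatiburu/ → jeidipibdatiburu.
Rule 2 (stop-cluster i-epenthesis): /b/ and /d/ form a stop–stop cluster, so [i] is inserted between them. /jeidipibdatiburu/ → jeidipibidatiburu.
Rule 3 (intervocalic spirantization): /d/ is a stop between vowels /i/ and /i/, so it spirantizes to the fricative [z]. /p/ is a stop between vowels /i/ and /i/, so it spirantizes to the fricative [f]. /b/ is a stop between vowels /i/ and /i/, so it spirantizes to the fricative [v]. /d/ is a stop between vowels /i/ and /a/, so it spirantizes to the fricative [z]. /t/ is a stop between vowels /a/ and /i/, so it spirantizes to the fricative [s]. /b/ is a stop between vowels /i/ and /u/, so it spirantizes to the fricative [v]. /jeidipibidatiburu/ → jeizifivizasivuru.

jeizifivizasivuru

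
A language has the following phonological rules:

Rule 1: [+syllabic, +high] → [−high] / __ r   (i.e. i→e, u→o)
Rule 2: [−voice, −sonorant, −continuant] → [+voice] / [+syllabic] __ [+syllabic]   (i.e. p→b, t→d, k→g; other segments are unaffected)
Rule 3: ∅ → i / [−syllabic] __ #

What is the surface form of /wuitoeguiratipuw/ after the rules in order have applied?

Rule 1 (pre-rhotic lowering): /i/ is a high vowel immediately before /r/, so it lowers to [e]. /wuitoeguiratipuw/ → wuitoegueratipuw.
Rule 2 (intervocalic voicing): /t/ is a voiceless stop between vowels /i/ and /o/, so it voices to [d]. /t/ is a voiceless stop between vowels /a/ and /i/, so it voices to [d]. /p/ is a voiceless stop between vowels /i/ and /u/, so it voices to [b]. /wuitoegueratipuw/ → wuidoegueradibuw.
Rule 3 (final i-epenthesis): the form ends in the consonant /w/, so [i] is inserted word-finally. /wuidoegueradibuw/ → wuidoegueradibuwi.

wuidoegueradibuwi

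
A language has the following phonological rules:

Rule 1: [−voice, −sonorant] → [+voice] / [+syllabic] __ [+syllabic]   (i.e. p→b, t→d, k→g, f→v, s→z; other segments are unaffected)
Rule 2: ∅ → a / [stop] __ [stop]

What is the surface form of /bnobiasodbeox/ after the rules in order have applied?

Rule 1 (intervocalic voicing): /s/ is a voiceless obstruent between vowels /a/ and /o/, so it voices to [z]. /bnobiasodbeox/ → bnobiazodbeox.
Rule 2 (stop-cluster a-epenthesis): /d/ and /b/ form a stop–stop cluster, so [a] is inserted between them. /bnobiazodbeox/ → bnobiazodabeox.

bnobiazodabeox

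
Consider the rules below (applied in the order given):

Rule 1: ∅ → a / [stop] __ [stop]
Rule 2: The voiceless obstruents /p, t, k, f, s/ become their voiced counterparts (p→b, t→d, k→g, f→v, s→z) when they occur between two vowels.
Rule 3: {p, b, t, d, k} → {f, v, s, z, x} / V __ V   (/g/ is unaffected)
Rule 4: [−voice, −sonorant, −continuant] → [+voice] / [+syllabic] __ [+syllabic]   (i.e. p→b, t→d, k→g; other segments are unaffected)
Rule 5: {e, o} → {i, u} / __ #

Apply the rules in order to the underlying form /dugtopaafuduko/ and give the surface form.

dugazovaavuzugu

Rule 1 (stop-cluster a-epenthesis): /g/ and /t/ form a stop–stop cluster, so [a] is inserted between them. /dugtopaafuduko/ → dugatopaafuduko.
Rule 2 (intervocalic voicing): /t/ is a voiceless obstruent between vowels /a/ and /o/, so it voices to [d]. /p/ is a voiceless obstruent between vowels /o/ and /a/, so it voices to [b]. /f/ is a voiceless obstruent between vowels /a/ and /u/, so it voices to [v]. /k/ is a voiceless obstruent between vowels /u/ and /o/, so it voices to [g]. /dugatopaafuduko/ → dugadobaavudugo.
Rule 3 (intervocalic spirantization): /d/ is a stop between vowels /a/ and /o/, so it spirantizes to the fricative [z]. /b/ is a stop between vowels /o/ and /a/, so it spirantizes to the fricative [v]. /d/ is a stop between vowels /u/ and /u/, so it spirantizes to the fricative [z]. /dugadobaavudugo/ → dugazovaavuzugo.
Rule 4 (intervocalic voicing): no segment meets the environment; /dugazovaavuzugo/ is unchanged.
Rule 5 (final vowel raising): /o/ is a mid vowel in word-final position, so it raises to [u]. /dugazovaavuzugo/ → dugazovaavuzugu.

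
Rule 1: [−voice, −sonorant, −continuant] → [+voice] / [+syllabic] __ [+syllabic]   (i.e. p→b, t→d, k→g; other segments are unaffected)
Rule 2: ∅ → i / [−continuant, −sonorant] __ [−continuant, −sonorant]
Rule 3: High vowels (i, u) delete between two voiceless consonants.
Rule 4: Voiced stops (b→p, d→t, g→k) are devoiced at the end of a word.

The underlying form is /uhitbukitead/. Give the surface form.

Rule 1 (intervocalic voicing): /k/ is a voiceless stop between vowels /u/ and /i/, so it voices to [g]. /t/ is a voiceless stop between vowels /i/ and /e/, so it voices to [d]. /uhitbukitead/ → uhitbugidead.
Rule 2 (stop-cluster i-epenthesis): /t/ and /b/ form a stop–stop cluster, so [i] is inserted between them. /uhitbugidead/ → uhitibugidead.
Rule 3 (high vowel syncope): /i/ is a high vowel flanked by voiceless consonants /h/ and /t/, so it deletes. /uhitibugidead/ → uhtibugidead.
Rule 4 (final devoicing): /d/ is a voiced stop in word-final position, so it devoices to [t]. /uhtibugidead/ → uhtibugideat.

uhtibugideat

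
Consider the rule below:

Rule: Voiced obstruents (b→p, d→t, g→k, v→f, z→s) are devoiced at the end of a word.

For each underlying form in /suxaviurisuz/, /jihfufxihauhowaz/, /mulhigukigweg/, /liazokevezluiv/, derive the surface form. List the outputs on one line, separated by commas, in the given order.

suxaviurisus, jihfufxihauhowas, mulhigukigwek, liazokevezluif

/suxaviurisuz/: /z/ is a voiced obstruent in word-final position, so it devoices to [s]. → [suxaviurisus].
/jihfufxihauhowaz/: /z/ is a voiced obstruent in word-final position, so it devoices to [s]. → [jihfufxihauhowas].
/mulhigukigweg/: /g/ is a voiced obstruent in word-final position, so it devoices to [k]. → [mulhigukigwek].
/liazokevezluiv/: /v/ is a voiced obstruent in word-final position, so it devoices to [f]. → [liazokevezluif].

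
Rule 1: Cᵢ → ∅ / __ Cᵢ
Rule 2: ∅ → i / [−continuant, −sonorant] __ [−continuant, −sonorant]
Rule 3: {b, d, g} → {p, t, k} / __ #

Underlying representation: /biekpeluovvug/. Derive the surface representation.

biekipeluovuk

Rule 1 (degemination): /vv/ is a geminate; the first /v/ deletes. /biekpeluovvug/ → biekpeluovug.
Rule 2 (stop-cluster i-epenthesis): /k/ and /p/ form a stop–stop cluster, so [i] is inserted between them. /biekpeluovug/ → biekipeluovug.
Rule 3 (final devoicing): /g/ is a voiced stop in word-final position, so it devoices to [k]. /biekipeluovug/ → biekipeluovuk.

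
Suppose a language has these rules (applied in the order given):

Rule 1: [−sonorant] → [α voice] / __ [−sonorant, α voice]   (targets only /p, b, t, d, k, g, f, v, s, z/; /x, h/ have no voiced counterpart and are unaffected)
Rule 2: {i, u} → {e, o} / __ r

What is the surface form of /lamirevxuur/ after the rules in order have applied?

lamerefxuor

Rule 1 (regressive voicing assimilation): /v/ precedes the voiceless obstruent /x/, so it devoices to [f] by assimilation. /lamirevxuur/ → lamirefxuur.
Rule 2 (pre-rhotic lowering): /i/ is a high vowel immediately before /r/, so it lowers to [e]. /u/ is a high vowel immediately before /r/, so it lowers to [o]. /lamirefxuur/ → lamerefxuor.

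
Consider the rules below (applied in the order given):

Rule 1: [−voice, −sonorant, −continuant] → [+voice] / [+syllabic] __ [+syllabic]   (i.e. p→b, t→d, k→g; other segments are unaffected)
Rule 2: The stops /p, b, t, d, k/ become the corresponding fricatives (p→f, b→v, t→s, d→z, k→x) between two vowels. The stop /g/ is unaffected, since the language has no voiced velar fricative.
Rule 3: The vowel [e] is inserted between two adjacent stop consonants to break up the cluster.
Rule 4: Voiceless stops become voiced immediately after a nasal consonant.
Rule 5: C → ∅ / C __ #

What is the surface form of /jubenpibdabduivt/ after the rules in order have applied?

Rule 1 (intervocalic voicing): no segment meets the environment; /jubenpibdabduivt/ is unchanged.
Rule 2 (intervocalic spirantization): /b/ is a stop between vowels /u/ and /e/, so it spirantizes to the fricative [v]. /jubenpibdabduivt/ → juvenpibdabduivt.
Rule 3 (stop-cluster e-epenthesis): /b/ and /d/ form a stop–stop cluster, so [e] is inserted between them. /b/ and /d/ form a stop–stop cluster, so [e] is inserted between them. /juvenpibdabduivt/ → juvenpibedabeduivt.
Rule 4 (post-nasal voicing): /p/ is a voiceless stop immediately after the nasal /n/, so it voices to [b]. /juvenpibedabeduivt/ → juvenbibedabeduivt.
Rule 5 (final cluster simplification): /t/ is the second consonant of a word-final cluster /vt/, so it deletes. /juvenbibedabeduivt/ → juvenbibedabeduiv.

juvenbibedabeduiv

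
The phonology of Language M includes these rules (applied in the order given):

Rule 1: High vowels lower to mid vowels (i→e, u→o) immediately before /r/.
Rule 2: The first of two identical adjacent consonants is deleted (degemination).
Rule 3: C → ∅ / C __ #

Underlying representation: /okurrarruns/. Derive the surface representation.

Rule 1 (pre-rhotic lowering): /u/ is a high vowel immediately before /r/, so it lowers to [o]. /okurrarruns/ → okorrarruns.
Rule 2 (degemination): /rr/ is a geminate; the first /r/ deletes. /rr/ is a geminate; the first /r/ deletes. /okorrarruns/ → okoraruns.
Rule 3 (final cluster simplification): /s/ is the second consonant of a word-final cluster /ns/, so it deletes. /okoraruns/ → okorarun.

okorarun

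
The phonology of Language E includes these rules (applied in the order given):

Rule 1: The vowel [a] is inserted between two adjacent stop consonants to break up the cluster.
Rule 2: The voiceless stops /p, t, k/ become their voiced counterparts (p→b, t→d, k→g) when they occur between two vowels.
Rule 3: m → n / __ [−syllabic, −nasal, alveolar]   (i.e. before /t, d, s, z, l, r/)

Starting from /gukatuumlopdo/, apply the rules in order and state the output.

gugaduunlobado

Rule 1 (stop-cluster a-epenthesis): /p/ and /d/ form a stop–stop cluster, so [a] is inserted between them. /gukatuumlopdo/ → gukatuumlopado.
Rule 2 (intervocalic voicing): /k/ is a voiceless stop between vowels /u/ and /a/, so it voices to [g]. /t/ is a voiceless stop between vowels /a/ and /u/, so it voices to [d]. /p/ is a voiceless stop between vowels /o/ and /a/, so it voices to [b]. /gukatuumlopado/ → gugaduumlobado.
Rule 3 (nasal place assimilation): /m/ precedes the alveolar consonant /l/, so it assimilates in place to [n]. /gugaduumlobado/ → gugaduunlobado.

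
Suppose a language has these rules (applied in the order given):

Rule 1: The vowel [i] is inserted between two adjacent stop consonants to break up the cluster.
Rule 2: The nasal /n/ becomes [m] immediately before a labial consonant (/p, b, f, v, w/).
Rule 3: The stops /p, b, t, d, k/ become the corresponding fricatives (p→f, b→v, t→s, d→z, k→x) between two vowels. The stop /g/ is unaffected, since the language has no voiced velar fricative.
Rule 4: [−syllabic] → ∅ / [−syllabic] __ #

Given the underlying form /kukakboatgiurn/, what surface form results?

kuxaxivoasigiur

Rule 1 (stop-cluster i-epenthesis): /k/ and /b/ form a stop–stop cluster, so [i] is inserted between them. /t/ and /g/ form a stop–stop cluster, so [i] is inserted between them. /kukakboatgiurn/ → kukakiboatigiurn.
Rule 2 (nasal place assimilation): no segment meets the environment; /kukakiboatigiurn/ is unchanged.
Rule 3 (intervocalic spirantization): /k/ is a stop between vowels /u/ and /a/, so it spirantizes to the fricative [x]. /k/ is a stop between vowels /a/ and /i/, so it spirantizes to the fricative [x]. /b/ is a stop between vowels /i/ and /o/, so it spirantizes to the fricative [v]. /t/ is a stop between vowels /a/ and /i/, so it spirantizes to the fricative [s]. /kukakiboatigiurn/ → kuxaxivoasigiurn.
Rule 4 (final cluster simplification): /n/ is the second consonant of a word-final cluster /rn/, so it deletes. /kuxaxivoasigiurn/ → kuxaxivoasigiur.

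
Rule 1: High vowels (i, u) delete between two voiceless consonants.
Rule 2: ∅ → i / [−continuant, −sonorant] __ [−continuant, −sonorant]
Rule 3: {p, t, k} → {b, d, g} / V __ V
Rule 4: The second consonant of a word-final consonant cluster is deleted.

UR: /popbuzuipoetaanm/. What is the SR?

Rule 1 (high vowel syncope): no segment meets the environment; /popbuzuipoetaanm/ is unchanged.
Rule 2 (stop-cluster i-epenthesis): /p/ and /b/ form a stop–stop cluster, so [i] is inserted between them. /popbuzuipoetaanm/ → popibuzuipoetaanm.
Rule 3 (intervocalic voicing): /p/ is a voiceless stop between vowels /o/ and /i/, so it voices to [b]. /p/ is a voiceless stop between vowels /i/ and /o/, so it voices to [b]. /t/ is a voiceless stop between vowels /e/ and /a/, so it voices to [d]. /popibuzuipoetaanm/ → pobibuzuiboedaanm.
Rule 4 (final cluster simplification): /m/ is the second consonant of a word-final cluster /nm/, so it deletes. /pobibuzuiboedaanm/ → pobibuzuiboedaan.

pobibuzuiboedaan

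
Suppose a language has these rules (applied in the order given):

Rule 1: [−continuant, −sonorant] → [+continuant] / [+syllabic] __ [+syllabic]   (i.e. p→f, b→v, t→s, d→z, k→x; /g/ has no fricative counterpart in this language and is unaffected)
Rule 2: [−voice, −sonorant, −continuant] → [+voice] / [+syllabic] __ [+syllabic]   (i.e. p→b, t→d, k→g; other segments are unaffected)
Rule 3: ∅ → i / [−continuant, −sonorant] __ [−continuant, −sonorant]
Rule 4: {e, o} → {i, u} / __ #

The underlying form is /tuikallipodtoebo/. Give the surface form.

Rule 1 (intervocalic spirantization): /k/ is a stop between vowels /i/ and /a/, so it spirantizes to the fricative [x]. /p/ is a stop between vowels /i/ and /o/, so it spirantizes to the fricative [f]. /b/ is a stop between vowels /e/ and /o/, so it spirantizes to the fricative [v]. /tuikallipodtoebo/ → tuixallifodtoevo.
Rule 2 (intervocalic voicing): no segment meets the environment; /tuixallifodtoevo/ is unchanged.
Rule 3 (stop-cluster i-epenthesis): /d/ and /t/ form a stop–stop cluster, so [i] is inserted between them. /tuixallifodtoevo/ → tuixallifoditoevo.
Rule 4 (final vowel raising): /o/ is a mid vowel in word-final position, so it raises to [u]. /tuixallifoditoevo/ → tuixallifoditoevu.

tuixallifoditoevu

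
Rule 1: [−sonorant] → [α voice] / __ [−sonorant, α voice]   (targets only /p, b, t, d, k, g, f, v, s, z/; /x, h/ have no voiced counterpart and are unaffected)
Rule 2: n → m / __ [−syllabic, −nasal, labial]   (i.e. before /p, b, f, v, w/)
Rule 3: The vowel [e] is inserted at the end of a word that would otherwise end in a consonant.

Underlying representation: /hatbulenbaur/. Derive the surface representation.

Rule 1 (regressive voicing assimilation): /t/ precedes the voiced obstruent /b/, so it voices to [d] by assimilation. /hatbulenbaur/ → hadbulenbaur.
Rule 2 (nasal place assimilation): /n/ precedes the labial consonant /b/, so it assimilates in place to [m]. /hadbulenbaur/ → hadbulembaur.
Rule 3 (final e-epenthesis): the form ends in the consonant /r/, so [e] is inserted word-finally. /hadbulembaur/ → hadbulembaure.

hadbulembaure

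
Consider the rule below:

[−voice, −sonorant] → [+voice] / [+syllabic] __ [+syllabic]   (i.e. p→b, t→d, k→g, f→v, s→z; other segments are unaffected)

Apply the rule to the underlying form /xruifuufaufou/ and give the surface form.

xruivuuvauvou

/f/ is a voiceless obstruent between vowels /i/ and /u/, so it voices to [v].
/f/ is a voiceless obstruent between vowels /u/ and /a/, so it voices to [v].
/f/ is a voiceless obstruent between vowels /u/ and /o/, so it voices to [v].
Surface form: [xruivuuvauvou].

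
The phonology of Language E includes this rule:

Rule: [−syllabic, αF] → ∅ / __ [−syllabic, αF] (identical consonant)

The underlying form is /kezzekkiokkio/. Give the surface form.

kezekiokio

/zz/ is a geminate; the first /z/ deletes.
/kk/ is a geminate; the first /k/ deletes.
/kk/ is a geminate; the first /k/ deletes.
Surface form: [kezekiokio].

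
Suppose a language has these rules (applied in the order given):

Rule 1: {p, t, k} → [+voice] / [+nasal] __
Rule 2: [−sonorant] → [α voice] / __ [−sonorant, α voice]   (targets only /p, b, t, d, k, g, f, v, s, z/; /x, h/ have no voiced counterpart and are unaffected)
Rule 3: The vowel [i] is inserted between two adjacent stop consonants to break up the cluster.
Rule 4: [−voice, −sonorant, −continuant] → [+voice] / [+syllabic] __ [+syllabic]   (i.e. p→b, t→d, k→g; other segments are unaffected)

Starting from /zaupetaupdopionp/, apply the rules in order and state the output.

zaubedaubidobionb

Rule 1 (post-nasal voicing): /p/ is a voiceless stop immediately after the nasal /n/, so it voices to [b]. /zaupetaupdopionp/ → zaupetaupdopionb.
Rule 2 (regressive voicing assimilation): /p/ precedes the voiced obstruent /d/, so it voices to [b] by assimilation. /zaupetaupdopionb/ → zaupetaubdopionb.
Rule 3 (stop-cluster i-epenthesis): /b/ and /d/ form a stop–stop cluster, so [i] is inserted between them. /zaupetaubdopionb/ → zaupetaubidopionb.
Rule 4 (intervocalic voicing): /p/ is a voiceless stop between vowels /u/ and /e/, so it voices to [b]. /t/ is a voiceless stop between vowels /e/ and /a/, so it voices to [d]. /p/ is a voiceless stop between vowels /o/ and /i/, so it voices to [b]. /zaupetaubidopionb/ → zaubedaubidobionb.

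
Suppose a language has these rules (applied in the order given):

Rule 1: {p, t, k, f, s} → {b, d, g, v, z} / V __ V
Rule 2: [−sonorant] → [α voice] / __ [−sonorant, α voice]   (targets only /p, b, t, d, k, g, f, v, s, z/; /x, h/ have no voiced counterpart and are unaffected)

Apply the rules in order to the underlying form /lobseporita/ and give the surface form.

Rule 1 (intervocalic voicing): /p/ is a voiceless obstruent between vowels /e/ and /o/, so it voices to [b]. /t/ is a voiceless obstruent between vowels /i/ and /a/, so it voices to [d]. /lobseporita/ → lobseborida.
Rule 2 (regressive voicing assimilation): /b/ precedes the voiceless obstruent /s/, so it devoices to [p] by assimilation. /lobseborida/ → lopseborida.

lopseborida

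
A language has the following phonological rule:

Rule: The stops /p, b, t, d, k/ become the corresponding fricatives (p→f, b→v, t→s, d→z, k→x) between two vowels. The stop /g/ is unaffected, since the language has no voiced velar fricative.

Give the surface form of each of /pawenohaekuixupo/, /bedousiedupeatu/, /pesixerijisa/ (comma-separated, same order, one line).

pawenohaexuixufo, bezousiezufeasu, pesixerijisa

/pawenohaekuixupo/: /k/ is a stop between vowels /e/ and /u/, so it spirantizes to the fricative [x]. /p/ is a stop between vowels /u/ and /o/, so it spirantizes to the fricative [f]. → [pawenohaexuixufo].
/bedousiedupeatu/: /d/ is a stop between vowels /e/ and /o/, so it spirantizes to the fricative [z]. /d/ is a stop between vowels /e/ and /u/, so it spirantizes to the fricative [z]. /p/ is a stop between vowels /u/ and /e/, so it spirantizes to the fricative [f]. /t/ is a stop between vowels /a/ and /u/, so it spirantizes to the fricative [s]. → [bezousiezufeasu].
/pesixerijisa/: the rule's environment is not met; surfaces unchanged as [pesixerijisa].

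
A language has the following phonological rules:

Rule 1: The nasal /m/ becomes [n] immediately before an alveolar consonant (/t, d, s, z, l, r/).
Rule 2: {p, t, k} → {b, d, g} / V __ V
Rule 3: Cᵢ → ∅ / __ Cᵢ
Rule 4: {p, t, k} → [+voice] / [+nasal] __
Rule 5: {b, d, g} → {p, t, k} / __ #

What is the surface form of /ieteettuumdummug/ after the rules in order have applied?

iedeetuundumuk

Rule 1 (nasal place assimilation): /m/ precedes the alveolar consonant /d/, so it assimilates in place to [n]. /ieteettuumdummug/ → ieteettuundummug.
Rule 2 (intervocalic voicing): /t/ is a voiceless stop between vowels /e/ and /e/, so it voices to [d]. /ieteettuundummug/ → iedeettuundummug.
Rule 3 (degemination): /tt/ is a geminate; the first /t/ deletes. /mm/ is a geminate; the first /m/ deletes. /iedeettuundummug/ → iedeetuundumug.
Rule 4 (post-nasal voicing): no segment meets the environment; /iedeetuundumug/ is unchanged.
Rule 5 (final devoicing): /g/ is a voiced stop in word-final position, so it devoices to [k]. /iedeetuundumug/ → iedeetuundumuk.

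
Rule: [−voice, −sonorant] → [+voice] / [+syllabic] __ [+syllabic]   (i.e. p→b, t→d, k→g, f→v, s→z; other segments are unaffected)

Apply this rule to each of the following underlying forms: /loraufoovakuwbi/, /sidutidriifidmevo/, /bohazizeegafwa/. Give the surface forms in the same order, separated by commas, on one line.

lorauvoovaguwbi, sidudidriividmevo, bohazizeegafwa

/loraufoovakuwbi/: /f/ is a voiceless obstruent between vowels /u/ and /o/, so it voices to [v]. /k/ is a voiceless obstruent between vowels /a/ and /u/, so it voices to [g]. → [lorauvoovaguwbi].
/sidutidriifidmevo/: /t/ is a voiceless obstruent between vowels /u/ and /i/, so it voices to [d]. /f/ is a voiceless obstruent between vowels /i/ and /i/, so it voices to [v]. → [sidudidriividmevo].
/bohazizeegafwa/: the rule's environment is not met; surfaces unchanged as [bohazizeegafwa].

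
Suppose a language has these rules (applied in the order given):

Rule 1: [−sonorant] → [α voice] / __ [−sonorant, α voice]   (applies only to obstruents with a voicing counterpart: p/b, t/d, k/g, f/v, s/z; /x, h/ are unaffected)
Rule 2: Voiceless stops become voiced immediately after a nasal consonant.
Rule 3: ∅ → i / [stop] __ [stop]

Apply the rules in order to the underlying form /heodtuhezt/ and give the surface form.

heotituhest

Rule 1 (regressive voicing assimilation): /d/ precedes the voiceless obstruent /t/, so it devoices to [t] by assimilation. /z/ precedes the voiceless obstruent /t/, so it devoices to [s] by assimilation. /heodtuhezt/ → heottuhest.
Rule 2 (post-nasal voicing): no segment meets the environment; /heottuhest/ is unchanged.
Rule 3 (stop-cluster i-epenthesis): /t/ and /t/ form a stop–stop cluster, so [i] is inserted between them. /heottuhest/ → heotituhest.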